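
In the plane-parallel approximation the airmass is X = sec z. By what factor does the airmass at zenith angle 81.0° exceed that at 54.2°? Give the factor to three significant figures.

3.74

X(81.0°)/X(54.2°) = sec 81.0° / sec 54.2° = cos 54.2° / cos 81.0° = 0.5850/0.1564 = 3.7393.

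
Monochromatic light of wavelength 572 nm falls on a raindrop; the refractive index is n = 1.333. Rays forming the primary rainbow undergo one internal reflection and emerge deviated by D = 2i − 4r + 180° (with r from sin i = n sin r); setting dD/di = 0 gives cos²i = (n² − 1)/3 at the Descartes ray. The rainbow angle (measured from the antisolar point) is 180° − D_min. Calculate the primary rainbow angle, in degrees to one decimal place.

42.1°

cos²i = (1.77689 − 1)/3 = 0.25896; i = arccos(0.50888) = 59.410°.
sin r = sin 59.410°/1.333 = 0.64579; r = 40.225°.
D_min = 2·59.410° − 4·40.225° + 180° = 137.922°.
Rainbow angle = 180° − D_min = 42.078°.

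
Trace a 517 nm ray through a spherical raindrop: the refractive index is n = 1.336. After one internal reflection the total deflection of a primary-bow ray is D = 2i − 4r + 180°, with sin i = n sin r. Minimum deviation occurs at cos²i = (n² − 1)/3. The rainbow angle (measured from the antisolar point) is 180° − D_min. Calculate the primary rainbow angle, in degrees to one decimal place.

cos²i = (1.78490 − 1)/3 = 0.26163; i = arccos(0.51150) = 59.236°.
sin r = sin 59.236°/1.336 = 0.64318; r = 40.029°.
D_min = 2·59.236° − 4·40.029° + 180° = 138.356°.
Rainbow angle = 180° − D_min = 41.644°.

41.6°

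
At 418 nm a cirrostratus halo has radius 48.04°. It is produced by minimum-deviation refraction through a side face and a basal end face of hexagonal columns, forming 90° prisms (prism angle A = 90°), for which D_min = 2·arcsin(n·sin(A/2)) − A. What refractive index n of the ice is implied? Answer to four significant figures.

Rearranging: n = sin((D_min + A)/2) / sin(A/2).
(D_min + A)/2 = (48.04° + 90°)/2 = 69.020°.
n = sin 69.020° / sin 45° = 0.9337 / 0.7071 = 1.3205.

1.320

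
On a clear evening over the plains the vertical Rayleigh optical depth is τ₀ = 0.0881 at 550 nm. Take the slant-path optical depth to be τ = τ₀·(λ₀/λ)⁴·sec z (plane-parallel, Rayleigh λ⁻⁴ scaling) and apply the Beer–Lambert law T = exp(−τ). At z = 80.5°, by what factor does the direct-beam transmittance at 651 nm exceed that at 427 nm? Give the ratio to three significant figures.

Airmass: sec 80.5° = 6.0589.
τ(651 nm) = 0.0881 × (550/651)⁴ × 6.0589 = 0.0881 × 0.5095 × 6.0589 = 0.2720.
τ(427 nm) = 0.0881 × (550/427)⁴ × 6.0589 = 0.0881 × 2.7526 × 6.0589 = 1.4693.
T(651)/T(427) = exp(τ_B − τ_A) = exp(1.1973) = 3.3113.

3.31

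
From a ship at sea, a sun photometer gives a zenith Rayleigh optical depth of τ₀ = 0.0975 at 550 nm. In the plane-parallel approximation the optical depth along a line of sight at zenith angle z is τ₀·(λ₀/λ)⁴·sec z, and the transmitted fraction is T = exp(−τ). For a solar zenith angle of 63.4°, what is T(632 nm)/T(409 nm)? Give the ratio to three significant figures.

Airmass: sec 63.4° = 2.2333.
τ(632 nm) = 0.0975 × (550/632)⁴ × 2.2333 = 0.0975 × 0.5736 × 2.2333 = 0.1249.
τ(409 nm) = 0.0975 × (550/409)⁴ × 2.2333 = 0.0975 × 3.2701 × 2.2333 = 0.7121.
T(632)/T(409) = exp(τ_B − τ_A) = exp(0.5872) = 1.7989.

1.80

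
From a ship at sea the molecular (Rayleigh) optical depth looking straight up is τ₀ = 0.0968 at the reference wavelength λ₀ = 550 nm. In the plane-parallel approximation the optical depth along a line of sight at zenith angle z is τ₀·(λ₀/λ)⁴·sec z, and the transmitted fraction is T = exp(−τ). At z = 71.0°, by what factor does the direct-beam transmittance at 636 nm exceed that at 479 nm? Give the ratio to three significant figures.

1.42

Airmass: sec 71.0° = 3.0716.
τ(636 nm) = 0.0968 × (550/636)⁴ × 3.0716 = 0.0968 × 0.5593 × 3.0716 = 0.1663.
τ(479 nm) = 0.0968 × (550/479)⁴ × 3.0716 = 0.0968 × 1.7382 × 3.0716 = 0.5168.
T(636)/T(479) = exp(τ_B − τ_A) = exp(0.3505) = 1.4198.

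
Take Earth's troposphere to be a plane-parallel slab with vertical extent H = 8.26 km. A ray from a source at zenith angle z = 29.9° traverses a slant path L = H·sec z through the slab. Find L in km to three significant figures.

9.53 km

sec z = 1/cos 29.9° = 1.1535.
L = 8.26 × 1.1535 = 9.528 km.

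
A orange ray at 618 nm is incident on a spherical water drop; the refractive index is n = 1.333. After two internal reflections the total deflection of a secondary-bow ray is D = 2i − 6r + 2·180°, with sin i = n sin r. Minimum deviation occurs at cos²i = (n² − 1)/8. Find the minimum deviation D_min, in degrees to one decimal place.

cos²i = (1.77689 − 1)/8 = 0.09711; i = arccos(0.31163) = 71.843°.
sin r = sin 71.843°/1.333 = 0.71283; r = 45.466°.
D_min = 2·71.843° − 6·45.466° + 360° = 230.891°.

230.9°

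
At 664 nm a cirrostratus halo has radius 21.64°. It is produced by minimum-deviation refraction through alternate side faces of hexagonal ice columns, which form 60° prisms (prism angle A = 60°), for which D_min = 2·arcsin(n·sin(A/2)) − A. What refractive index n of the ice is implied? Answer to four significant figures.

1.307

Rearranging: n = sin((D_min + A)/2) / sin(A/2).
(D_min + A)/2 = (21.64° + 60°)/2 = 40.820°.
n = sin 40.820° / sin 30° = 0.6537 / 0.5000 = 1.3074.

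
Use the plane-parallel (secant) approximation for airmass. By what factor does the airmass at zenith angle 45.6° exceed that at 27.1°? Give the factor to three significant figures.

X(45.6°)/X(27.1°) = sec 45.6° / sec 27.1° = cos 27.1° / cos 45.6° = 0.8902/0.6997 = 1.2723.

1.27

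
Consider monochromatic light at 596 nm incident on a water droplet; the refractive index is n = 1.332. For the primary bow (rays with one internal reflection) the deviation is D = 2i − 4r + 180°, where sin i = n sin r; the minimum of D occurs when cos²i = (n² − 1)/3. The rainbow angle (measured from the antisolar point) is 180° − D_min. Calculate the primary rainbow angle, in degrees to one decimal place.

cos²i = (1.77422 − 1)/3 = 0.25807; i = arccos(0.50801) = 59.469°.
sin r = sin 59.469°/1.332 = 0.64666; r = 40.290°.
D_min = 2·59.469° − 4·40.290° + 180° = 137.776°.
Rainbow angle = 180° − D_min = 42.224°.

42.2°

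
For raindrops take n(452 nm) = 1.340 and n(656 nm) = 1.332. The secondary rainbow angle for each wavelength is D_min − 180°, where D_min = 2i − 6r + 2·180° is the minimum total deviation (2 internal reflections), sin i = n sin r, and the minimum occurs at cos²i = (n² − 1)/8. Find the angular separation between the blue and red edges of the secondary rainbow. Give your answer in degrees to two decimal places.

2.08°

At 452 nm (n = 1.340): cos²i = 0.09945 → i = 71.618°, r = 45.088°, D_min = 232.709°, rainbow angle = 52.709°.
At 656 nm (n = 1.332): cos²i = 0.09678 → i = 71.875°, r = 45.520°, D_min = 230.628°, rainbow angle = 50.628°.
Angular width = |52.709° − 50.628°| = 2.080°.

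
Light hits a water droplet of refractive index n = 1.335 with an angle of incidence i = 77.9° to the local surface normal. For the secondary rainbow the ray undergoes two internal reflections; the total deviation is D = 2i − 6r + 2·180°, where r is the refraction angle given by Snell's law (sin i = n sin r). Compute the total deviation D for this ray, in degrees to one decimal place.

sin r = sin 77.9° / 1.335 = 0.9778/1.335 = 0.7324; r = 47.09°.
D = 2·77.9° − 6·47.09° + 2·180° = 155.80° − 282.54° + 360° = 233.26°.

233.3°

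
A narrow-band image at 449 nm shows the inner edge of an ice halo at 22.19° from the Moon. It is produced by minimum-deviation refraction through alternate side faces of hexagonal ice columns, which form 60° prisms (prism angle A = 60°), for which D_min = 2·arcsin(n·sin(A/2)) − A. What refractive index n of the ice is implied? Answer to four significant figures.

1.315

Rearranging: n = sin((D_min + A)/2) / sin(A/2).
(D_min + A)/2 = (22.19° + 60°)/2 = 41.095°.
n = sin 41.095° / sin 30° = 0.6573 / 0.5000 = 1.3146.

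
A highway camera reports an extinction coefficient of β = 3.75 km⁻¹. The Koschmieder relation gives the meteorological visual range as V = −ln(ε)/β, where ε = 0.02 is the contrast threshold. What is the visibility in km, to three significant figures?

1.04 km

V = −ln(0.02) / 3.75 = 3.912 / 3.75 = 1.0432 km.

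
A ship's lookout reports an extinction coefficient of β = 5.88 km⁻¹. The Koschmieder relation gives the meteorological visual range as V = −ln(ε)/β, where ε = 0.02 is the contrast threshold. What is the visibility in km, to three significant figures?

0.665 km

V = −ln(0.02) / 5.88 = 3.912 / 5.88 = 0.6653 km.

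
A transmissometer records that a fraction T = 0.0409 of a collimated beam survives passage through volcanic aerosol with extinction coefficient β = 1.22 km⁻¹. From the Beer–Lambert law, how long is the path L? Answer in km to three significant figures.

2.62 km

Beer–Lambert: T = exp(−βL) ⇒ L = −ln(T)/β = −ln(0.0409)/1.22 = 3.1966/1.22 = 2.62 km.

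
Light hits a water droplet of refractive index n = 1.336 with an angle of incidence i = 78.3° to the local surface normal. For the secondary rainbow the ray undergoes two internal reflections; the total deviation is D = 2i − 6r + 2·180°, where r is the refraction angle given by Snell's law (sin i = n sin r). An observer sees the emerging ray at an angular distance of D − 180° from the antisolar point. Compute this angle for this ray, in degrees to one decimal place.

sin r = sin 78.3° / 1.336 = 0.9792/1.336 = 0.7330; r = 47.13°.
D = 2·78.3° − 6·47.13° + 2·180° = 156.60° − 282.81° + 360° = 233.79°.
Angle from antisolar point = D − 180° = 53.79°.

53.8°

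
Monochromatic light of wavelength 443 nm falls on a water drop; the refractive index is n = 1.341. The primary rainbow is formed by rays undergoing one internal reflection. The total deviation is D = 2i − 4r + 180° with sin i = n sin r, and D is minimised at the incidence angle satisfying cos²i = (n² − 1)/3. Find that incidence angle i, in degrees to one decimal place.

cos²i = (1.341² − 1)/3 = (1.79828 − 1)/3 = 0.26609.
cos i = 0.51584, so i = 58.946°.

58.9°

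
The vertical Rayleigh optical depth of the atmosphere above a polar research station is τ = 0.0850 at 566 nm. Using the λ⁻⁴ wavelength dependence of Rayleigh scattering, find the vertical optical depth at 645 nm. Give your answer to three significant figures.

0.0504

τ(645 nm) = τ(566 nm) × (566/645)⁴ = 0.0850 × (0.8775)⁴ = 0.0850 × 0.5930 = 0.0504.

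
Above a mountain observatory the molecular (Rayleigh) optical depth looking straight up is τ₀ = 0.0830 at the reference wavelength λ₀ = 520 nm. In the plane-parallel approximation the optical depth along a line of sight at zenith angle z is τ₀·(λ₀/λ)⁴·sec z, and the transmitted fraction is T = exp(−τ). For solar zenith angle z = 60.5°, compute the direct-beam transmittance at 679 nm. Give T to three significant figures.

sec 60.5° = 2.0308.
τ = 0.0830 × (520/679)⁴ × 2.0308 = 0.0830 × 0.3440 × 2.0308 = 0.0580.
T = exp(−0.0580) = 0.9437.

0.944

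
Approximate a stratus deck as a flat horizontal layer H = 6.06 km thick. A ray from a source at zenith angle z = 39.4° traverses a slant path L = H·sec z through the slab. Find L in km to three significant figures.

7.84 km

sec z = 1/cos 39.4° = 1.2941.
L = 6.06 × 1.2941 = 7.842 km.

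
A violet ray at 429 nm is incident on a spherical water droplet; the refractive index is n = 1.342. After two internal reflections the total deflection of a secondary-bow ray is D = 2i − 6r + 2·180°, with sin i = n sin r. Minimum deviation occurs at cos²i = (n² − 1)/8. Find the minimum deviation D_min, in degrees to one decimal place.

233.2°

cos²i = (1.80096 − 1)/8 = 0.10012; i = arccos(0.31642) = 71.554°.
sin r = sin 71.554°/1.342 = 0.70687; r = 44.981°.
D_min = 2·71.554° − 6·44.981° + 360° = 233.222°.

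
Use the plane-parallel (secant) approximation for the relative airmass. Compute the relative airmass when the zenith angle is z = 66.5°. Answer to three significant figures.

2.51

X = sec z = 1/cos 66.5° = 1/0.3987 = 2.5078.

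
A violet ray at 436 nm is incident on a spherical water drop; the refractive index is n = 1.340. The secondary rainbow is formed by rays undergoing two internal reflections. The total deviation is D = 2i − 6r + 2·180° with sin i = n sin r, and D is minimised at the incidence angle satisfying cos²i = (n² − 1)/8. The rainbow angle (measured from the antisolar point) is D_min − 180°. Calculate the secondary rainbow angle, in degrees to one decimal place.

52.7°

cos²i = (1.79560 − 1)/8 = 0.09945; i = arccos(0.31536) = 71.618°.
sin r = sin 71.618°/1.340 = 0.70819; r = 45.088°.
D_min = 2·71.618° − 6·45.088° + 360° = 232.709°.
Rainbow angle = D_min − 180° = 52.709°.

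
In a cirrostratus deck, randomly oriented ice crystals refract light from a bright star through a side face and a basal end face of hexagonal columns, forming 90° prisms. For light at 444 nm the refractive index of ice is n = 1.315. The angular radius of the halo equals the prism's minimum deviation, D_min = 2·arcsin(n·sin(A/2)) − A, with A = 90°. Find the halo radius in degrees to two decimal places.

n·sin(A/2) = 1.315 × sin 45° = 1.315 × 0.7071 = 0.9298.
D_min = 2·arcsin(0.9298) − 90° = 2 × 68.411° − 90° = 46.821°.

46.82°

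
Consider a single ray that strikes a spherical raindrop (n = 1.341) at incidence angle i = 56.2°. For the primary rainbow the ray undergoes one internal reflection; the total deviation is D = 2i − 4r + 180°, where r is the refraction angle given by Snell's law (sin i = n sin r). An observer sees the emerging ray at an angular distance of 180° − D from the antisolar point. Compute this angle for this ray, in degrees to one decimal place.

sin r = sin 56.2° / 1.341 = 0.8310/1.341 = 0.6197; r = 38.29°.
D = 2·56.2° − 4·38.29° + 180° = 112.40° − 153.17° + 180° = 139.23°.
Angle from antisolar point = 180° − D = 40.77°.

40.8°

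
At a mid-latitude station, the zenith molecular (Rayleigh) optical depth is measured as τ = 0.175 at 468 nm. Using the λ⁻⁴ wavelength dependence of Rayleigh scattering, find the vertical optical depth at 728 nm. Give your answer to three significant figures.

0.0299

τ(728 nm) = τ(468 nm) × (468/728)⁴ = 0.175 × (0.6429)⁴ = 0.175 × 0.1708 = 0.0299.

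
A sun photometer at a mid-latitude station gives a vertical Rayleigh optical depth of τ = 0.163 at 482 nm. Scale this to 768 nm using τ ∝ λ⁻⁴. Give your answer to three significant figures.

0.0253

τ(768 nm) = τ(482 nm) × (482/768)⁴ = 0.163 × (0.6276)⁴ = 0.163 × 0.1551 = 0.0253.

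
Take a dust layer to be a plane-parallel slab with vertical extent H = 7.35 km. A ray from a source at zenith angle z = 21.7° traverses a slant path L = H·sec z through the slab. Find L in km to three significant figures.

7.91 km

sec z = 1/cos 21.7° = 1.0763.
L = 7.35 × 1.0763 = 7.911 km.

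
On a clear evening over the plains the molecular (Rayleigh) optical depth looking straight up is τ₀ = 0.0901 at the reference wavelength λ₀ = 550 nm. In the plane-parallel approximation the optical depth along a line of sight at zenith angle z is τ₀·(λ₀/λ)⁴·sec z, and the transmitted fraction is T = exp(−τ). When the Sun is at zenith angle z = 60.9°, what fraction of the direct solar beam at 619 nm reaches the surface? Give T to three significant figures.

0.891

sec 60.9° = 2.0562.
τ = 0.0901 × (550/619)⁴ × 2.0562 = 0.0901 × 0.6233 × 2.0562 = 0.1155.
T = exp(−0.1155) = 0.8909.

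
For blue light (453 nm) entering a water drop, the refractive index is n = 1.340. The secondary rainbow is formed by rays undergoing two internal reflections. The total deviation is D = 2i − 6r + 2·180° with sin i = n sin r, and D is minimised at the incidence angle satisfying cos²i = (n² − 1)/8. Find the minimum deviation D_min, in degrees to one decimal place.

232.7°

cos²i = (1.79560 − 1)/8 = 0.09945; i = arccos(0.31536) = 71.618°.
sin r = sin 71.618°/1.340 = 0.70819; r = 45.088°.
D_min = 2·71.618° − 6·45.088° + 360° = 232.709°.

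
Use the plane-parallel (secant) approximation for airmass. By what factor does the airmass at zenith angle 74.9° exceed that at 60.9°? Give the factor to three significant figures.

X(74.9°)/X(60.9°) = sec 74.9° / sec 60.9° = cos 60.9° / cos 74.9° = 0.4863/0.2605 = 1.8669.

1.87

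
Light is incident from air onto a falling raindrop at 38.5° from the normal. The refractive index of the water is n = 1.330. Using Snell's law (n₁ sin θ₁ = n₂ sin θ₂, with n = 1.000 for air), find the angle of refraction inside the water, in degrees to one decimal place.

27.9°

Snell: sin θ_r = sin θ_i / n = sin 38.5° / 1.330 = 0.6225 / 1.330 = 0.4681.
θ_r = arcsin(0.4681) = 27.91°.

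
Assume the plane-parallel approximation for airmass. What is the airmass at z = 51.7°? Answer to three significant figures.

1.61

X = sec z = 1/cos 51.7° = 1/0.6198 = 1.6135.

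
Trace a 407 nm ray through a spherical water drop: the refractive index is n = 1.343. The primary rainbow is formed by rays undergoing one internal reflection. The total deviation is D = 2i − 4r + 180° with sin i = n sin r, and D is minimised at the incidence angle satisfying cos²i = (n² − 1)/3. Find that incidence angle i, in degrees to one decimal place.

58.8°

cos²i = (1.343² − 1)/3 = (1.80365 − 1)/3 = 0.26788.
cos i = 0.51757, so i = 58.830°.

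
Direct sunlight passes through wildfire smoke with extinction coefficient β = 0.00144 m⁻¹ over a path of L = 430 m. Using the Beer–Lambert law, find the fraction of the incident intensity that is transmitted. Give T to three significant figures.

τ = β·L = 0.00144 × 430 = 0.6192.
T = exp(−0.6192) = 0.5384.

0.538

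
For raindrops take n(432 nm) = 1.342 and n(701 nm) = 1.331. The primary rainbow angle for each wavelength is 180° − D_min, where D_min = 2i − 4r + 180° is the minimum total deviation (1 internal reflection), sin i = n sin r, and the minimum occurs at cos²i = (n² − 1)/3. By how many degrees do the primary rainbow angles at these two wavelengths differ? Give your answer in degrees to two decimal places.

1.58°

At 432 nm (n = 1.342): cos²i = 0.26699 → i = 58.888°, r = 39.641°, D_min = 139.213°, rainbow angle = 40.787°.
At 701 nm (n = 1.331): cos²i = 0.25719 → i = 59.527°, r = 40.356°, D_min = 137.630°, rainbow angle = 42.370°.
Angular width = |40.787° − 42.370°| = 1.583°.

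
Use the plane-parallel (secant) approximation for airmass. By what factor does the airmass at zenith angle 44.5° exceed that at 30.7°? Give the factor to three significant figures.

1.21

X(44.5°)/X(30.7°) = sec 44.5° / sec 30.7° = cos 30.7° / cos 44.5° = 0.8599/0.7133 = 1.2055.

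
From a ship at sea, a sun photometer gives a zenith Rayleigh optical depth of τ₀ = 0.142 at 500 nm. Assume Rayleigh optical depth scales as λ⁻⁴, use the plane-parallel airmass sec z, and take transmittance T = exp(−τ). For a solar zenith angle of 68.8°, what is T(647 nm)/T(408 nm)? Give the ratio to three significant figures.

2.11

Airmass: sec 68.8° = 2.7653.
τ(647 nm) = 0.142 × (500/647)⁴ × 2.7653 = 0.142 × 0.3567 × 2.7653 = 0.1401.
τ(408 nm) = 0.142 × (500/408)⁴ × 2.7653 = 0.142 × 2.2555 × 2.7653 = 0.8857.
T(647)/T(408) = exp(τ_B − τ_A) = exp(0.7456) = 2.1077.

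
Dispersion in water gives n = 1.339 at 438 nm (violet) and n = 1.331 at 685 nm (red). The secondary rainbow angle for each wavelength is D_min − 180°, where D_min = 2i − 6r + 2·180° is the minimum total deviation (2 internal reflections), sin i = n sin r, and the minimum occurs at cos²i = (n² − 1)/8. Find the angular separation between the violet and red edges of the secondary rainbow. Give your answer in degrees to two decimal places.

At 438 nm (n = 1.339): cos²i = 0.09912 → i = 71.650°, r = 45.141°, D_min = 232.451°, rainbow angle = 52.451°.
At 685 nm (n = 1.331): cos²i = 0.09645 → i = 71.907°, r = 45.575°, D_min = 230.365°, rainbow angle = 50.365°.
Angular width = |52.451° − 50.365°| = 2.086°.

2.09°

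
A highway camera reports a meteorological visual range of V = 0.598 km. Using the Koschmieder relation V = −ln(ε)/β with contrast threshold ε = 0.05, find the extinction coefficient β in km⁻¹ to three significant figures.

5.01 km⁻¹

β = −ln(0.05) / V = 2.996 / 0.598 = 5.0096 km⁻¹.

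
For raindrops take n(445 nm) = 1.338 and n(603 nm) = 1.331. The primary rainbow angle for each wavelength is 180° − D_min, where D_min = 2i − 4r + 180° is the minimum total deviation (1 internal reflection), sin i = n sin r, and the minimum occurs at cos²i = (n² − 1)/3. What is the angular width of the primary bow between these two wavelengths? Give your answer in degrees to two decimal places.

At 445 nm (n = 1.338): cos²i = 0.26341 → i = 59.120°, r = 39.899°, D_min = 138.643°, rainbow angle = 41.357°.
At 603 nm (n = 1.331): cos²i = 0.25719 → i = 59.527°, r = 40.356°, D_min = 137.630°, rainbow angle = 42.370°.
Angular width = |41.357° − 42.370°| = 1.013°.

1.01°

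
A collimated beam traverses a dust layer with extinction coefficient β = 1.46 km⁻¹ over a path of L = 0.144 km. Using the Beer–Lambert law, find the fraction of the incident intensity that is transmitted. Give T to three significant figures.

τ = β·L = 1.46 × 0.144 = 0.2102.
T = exp(−0.2102) = 0.8104.

0.810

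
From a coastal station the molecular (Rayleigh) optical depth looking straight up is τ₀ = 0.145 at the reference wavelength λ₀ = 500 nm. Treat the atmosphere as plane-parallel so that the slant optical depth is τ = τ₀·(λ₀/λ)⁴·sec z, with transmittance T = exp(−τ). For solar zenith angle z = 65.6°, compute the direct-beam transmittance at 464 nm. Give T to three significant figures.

sec 65.6° = 2.4207.
τ = 0.145 × (500/464)⁴ × 2.4207 = 0.145 × 1.3484 × 2.4207 = 0.4733.
T = exp(−0.4733) = 0.6230.

0.623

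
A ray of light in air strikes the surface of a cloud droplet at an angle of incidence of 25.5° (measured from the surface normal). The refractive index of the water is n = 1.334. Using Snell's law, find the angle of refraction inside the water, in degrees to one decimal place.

Snell: sin θ_r = sin θ_i / n = sin 25.5° / 1.334 = 0.4305 / 1.334 = 0.3227.
θ_r = arcsin(0.3227) = 18.83°.

18.8°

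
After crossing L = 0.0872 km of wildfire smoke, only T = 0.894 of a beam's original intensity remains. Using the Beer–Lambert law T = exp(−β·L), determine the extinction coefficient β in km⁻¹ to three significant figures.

Beer–Lambert: T = exp(−βL) ⇒ β = −ln(T)/L = −ln(0.894)/0.0872 = 0.1120/0.0872 = 1.285 km⁻¹.

1.28 km⁻¹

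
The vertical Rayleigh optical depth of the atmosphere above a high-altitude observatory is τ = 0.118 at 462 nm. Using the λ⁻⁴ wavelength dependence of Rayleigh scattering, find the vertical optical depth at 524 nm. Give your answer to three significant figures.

τ(524 nm) = τ(462 nm) × (462/524)⁴ = 0.118 × (0.8817)⁴ = 0.118 × 0.6043 = 0.0713.

0.0713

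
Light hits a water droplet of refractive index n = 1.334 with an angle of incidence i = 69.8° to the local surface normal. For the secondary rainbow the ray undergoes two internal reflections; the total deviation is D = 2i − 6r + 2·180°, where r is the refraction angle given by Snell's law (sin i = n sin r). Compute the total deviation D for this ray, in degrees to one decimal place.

sin r = sin 69.8° / 1.334 = 0.9385/1.334 = 0.7035; r = 44.71°.
D = 2·69.8° − 6·44.71° + 2·180° = 139.60° − 268.26° + 360° = 231.34°.

231.3°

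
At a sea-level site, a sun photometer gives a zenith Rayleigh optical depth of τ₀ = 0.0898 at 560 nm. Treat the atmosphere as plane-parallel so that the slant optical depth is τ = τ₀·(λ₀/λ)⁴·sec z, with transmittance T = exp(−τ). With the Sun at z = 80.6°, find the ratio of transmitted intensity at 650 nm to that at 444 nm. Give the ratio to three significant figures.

2.97

Airmass: sec 80.6° = 6.1227.
τ(650 nm) = 0.0898 × (560/650)⁴ × 6.1227 = 0.0898 × 0.5509 × 6.1227 = 0.3029.
τ(444 nm) = 0.0898 × (560/444)⁴ × 6.1227 = 0.0898 × 2.5306 × 6.1227 = 1.3914.
T(650)/T(444) = exp(τ_B − τ_A) = exp(1.0885) = 2.9697.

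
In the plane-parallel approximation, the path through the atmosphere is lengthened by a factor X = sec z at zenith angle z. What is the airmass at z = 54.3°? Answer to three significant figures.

1.71

X = sec z = 1/cos 54.3° = 1/0.5835 = 1.7137.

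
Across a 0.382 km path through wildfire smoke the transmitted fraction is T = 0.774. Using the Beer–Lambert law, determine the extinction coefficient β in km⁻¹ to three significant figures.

0.671 km⁻¹

Beer–Lambert: T = exp(−βL) ⇒ β = −ln(T)/L = −ln(0.774)/0.382 = 0.2562/0.382 = 0.6706 km⁻¹.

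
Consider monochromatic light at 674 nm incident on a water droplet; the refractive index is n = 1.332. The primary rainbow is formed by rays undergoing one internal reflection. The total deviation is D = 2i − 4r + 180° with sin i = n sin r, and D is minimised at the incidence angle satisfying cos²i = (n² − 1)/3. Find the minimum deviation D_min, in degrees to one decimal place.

137.8°

cos²i = (1.77422 − 1)/3 = 0.25807; i = arccos(0.50801) = 59.469°.
sin r = sin 59.469°/1.332 = 0.64666; r = 40.290°.
D_min = 2·59.469° − 4·40.290° + 180° = 137.776°.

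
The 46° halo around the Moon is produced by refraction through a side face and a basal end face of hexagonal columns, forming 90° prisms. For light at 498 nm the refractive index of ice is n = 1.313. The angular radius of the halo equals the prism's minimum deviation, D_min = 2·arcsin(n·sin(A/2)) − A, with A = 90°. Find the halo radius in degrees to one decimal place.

46.4°

n·sin(A/2) = 1.313 × sin 45° = 1.313 × 0.7071 = 0.9284.
D_min = 2·arcsin(0.9284) − 90° = 2 × 68.192° − 90° = 46.383°.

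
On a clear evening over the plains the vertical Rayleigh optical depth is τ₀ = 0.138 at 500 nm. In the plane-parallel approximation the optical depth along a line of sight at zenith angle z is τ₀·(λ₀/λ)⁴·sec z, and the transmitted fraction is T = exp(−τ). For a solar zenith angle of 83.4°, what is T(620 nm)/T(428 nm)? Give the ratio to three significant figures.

5.63

Airmass: sec 83.4° = 8.7004.
τ(620 nm) = 0.138 × (500/620)⁴ × 8.7004 = 0.138 × 0.4230 × 8.7004 = 0.5078.
τ(428 nm) = 0.138 × (500/428)⁴ × 8.7004 = 0.138 × 1.8625 × 8.7004 = 2.2363.
T(620)/T(428) = exp(τ_B − τ_A) = exp(1.7284) = 5.6318.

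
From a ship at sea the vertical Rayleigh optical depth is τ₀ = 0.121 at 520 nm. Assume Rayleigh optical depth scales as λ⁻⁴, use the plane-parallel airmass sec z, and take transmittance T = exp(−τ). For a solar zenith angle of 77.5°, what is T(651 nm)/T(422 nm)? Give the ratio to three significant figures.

Airmass: sec 77.5° = 4.6202.
τ(651 nm) = 0.121 × (520/651)⁴ × 4.6202 = 0.121 × 0.4071 × 4.6202 = 0.2276.
τ(422 nm) = 0.121 × (520/422)⁴ × 4.6202 = 0.121 × 2.3055 × 4.6202 = 1.2889.
T(651)/T(422) = exp(τ_B − τ_A) = exp(1.0613) = 2.8901.

2.89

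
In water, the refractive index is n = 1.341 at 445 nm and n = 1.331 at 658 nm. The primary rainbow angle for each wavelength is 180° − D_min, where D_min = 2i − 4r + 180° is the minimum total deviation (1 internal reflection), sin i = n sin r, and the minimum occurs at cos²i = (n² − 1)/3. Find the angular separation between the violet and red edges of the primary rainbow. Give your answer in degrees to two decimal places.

1.44°

At 445 nm (n = 1.341): cos²i = 0.26609 → i = 58.946°, r = 39.705°, D_min = 139.071°, rainbow angle = 40.929°.
At 658 nm (n = 1.331): cos²i = 0.25719 → i = 59.527°, r = 40.356°, D_min = 137.630°, rainbow angle = 42.370°.
Angular width = |40.929° − 42.370°| = 1.441°.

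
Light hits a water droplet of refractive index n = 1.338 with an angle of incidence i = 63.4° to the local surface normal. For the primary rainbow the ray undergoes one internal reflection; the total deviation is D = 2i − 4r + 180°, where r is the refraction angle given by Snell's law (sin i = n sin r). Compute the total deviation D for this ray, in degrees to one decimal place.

139.1°

sin r = sin 63.4° / 1.338 = 0.8942/1.338 = 0.6683; r = 41.93°.
D = 2·63.4° − 4·41.93° + 180° = 126.80° − 167.74° + 180° = 139.06°.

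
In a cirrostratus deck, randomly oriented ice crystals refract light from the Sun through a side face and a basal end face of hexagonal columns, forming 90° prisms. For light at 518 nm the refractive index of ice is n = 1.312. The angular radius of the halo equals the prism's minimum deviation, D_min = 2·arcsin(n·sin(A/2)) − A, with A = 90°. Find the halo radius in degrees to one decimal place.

n·sin(A/2) = 1.312 × sin 45° = 1.312 × 0.7071 = 0.9277.
D_min = 2·arcsin(0.9277) − 90° = 2 × 68.083° − 90° = 46.166°.

46.2°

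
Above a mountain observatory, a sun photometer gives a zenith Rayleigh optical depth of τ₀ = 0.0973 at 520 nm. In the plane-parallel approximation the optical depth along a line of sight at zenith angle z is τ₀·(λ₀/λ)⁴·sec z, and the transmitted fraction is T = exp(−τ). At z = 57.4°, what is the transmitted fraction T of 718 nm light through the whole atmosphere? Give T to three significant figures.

0.952

sec 57.4° = 1.8561.
τ = 0.0973 × (520/718)⁴ × 1.8561 = 0.0973 × 0.2751 × 1.8561 = 0.0497.
T = exp(−0.0497) = 0.9515.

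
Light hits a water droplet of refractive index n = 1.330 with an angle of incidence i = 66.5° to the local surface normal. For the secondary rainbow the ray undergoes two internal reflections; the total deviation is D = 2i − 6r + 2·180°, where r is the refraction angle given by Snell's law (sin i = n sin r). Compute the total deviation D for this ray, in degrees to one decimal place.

231.4°

sin r = sin 66.5° / 1.330 = 0.9171/1.330 = 0.6895; r = 43.59°.
D = 2·66.5° − 6·43.59° + 2·180° = 133.00° − 261.55° + 360° = 231.45°.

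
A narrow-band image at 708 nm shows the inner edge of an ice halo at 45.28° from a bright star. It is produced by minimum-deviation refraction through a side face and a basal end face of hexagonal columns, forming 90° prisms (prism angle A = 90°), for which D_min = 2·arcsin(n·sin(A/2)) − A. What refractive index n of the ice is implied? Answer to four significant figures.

Rearranging: n = sin((D_min + A)/2) / sin(A/2).
(D_min + A)/2 = (45.28° + 90°)/2 = 67.640°.
n = sin 67.640° / sin 45° = 0.9248 / 0.7071 = 1.3079.

1.308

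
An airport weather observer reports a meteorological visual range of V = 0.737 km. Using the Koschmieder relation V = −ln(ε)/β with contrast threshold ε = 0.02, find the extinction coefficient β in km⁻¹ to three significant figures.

β = −ln(0.02) / V = 3.912 / 0.737 = 5.3080 km⁻¹.

5.31 km⁻¹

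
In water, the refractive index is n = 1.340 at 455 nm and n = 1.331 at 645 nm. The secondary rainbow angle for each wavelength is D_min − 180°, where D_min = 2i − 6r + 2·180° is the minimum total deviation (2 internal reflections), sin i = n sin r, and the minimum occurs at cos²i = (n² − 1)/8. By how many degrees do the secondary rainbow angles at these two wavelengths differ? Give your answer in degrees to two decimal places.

At 455 nm (n = 1.340): cos²i = 0.09945 → i = 71.618°, r = 45.088°, D_min = 232.709°, rainbow angle = 52.709°.
At 645 nm (n = 1.331): cos²i = 0.09645 → i = 71.907°, r = 45.575°, D_min = 230.365°, rainbow angle = 50.365°.
Angular width = |52.709° − 50.365°| = 2.344°.

2.34°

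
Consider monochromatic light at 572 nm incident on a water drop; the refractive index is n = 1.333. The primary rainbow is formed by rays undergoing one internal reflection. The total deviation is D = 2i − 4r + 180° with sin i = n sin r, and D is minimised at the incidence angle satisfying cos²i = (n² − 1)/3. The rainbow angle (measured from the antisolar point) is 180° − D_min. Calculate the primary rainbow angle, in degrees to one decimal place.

cos²i = (1.77689 − 1)/3 = 0.25896; i = arccos(0.50888) = 59.410°.
sin r = sin 59.410°/1.333 = 0.64579; r = 40.225°.
D_min = 2·59.410° − 4·40.225° + 180° = 137.922°.
Rainbow angle = 180° − D_min = 42.078°.

42.1°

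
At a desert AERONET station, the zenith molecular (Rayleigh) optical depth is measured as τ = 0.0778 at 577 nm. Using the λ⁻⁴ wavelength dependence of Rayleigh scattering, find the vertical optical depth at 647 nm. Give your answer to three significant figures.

0.0492

τ(647 nm) = τ(577 nm) × (577/647)⁴ = 0.0778 × (0.8918)⁴ = 0.0778 × 0.6325 = 0.0492.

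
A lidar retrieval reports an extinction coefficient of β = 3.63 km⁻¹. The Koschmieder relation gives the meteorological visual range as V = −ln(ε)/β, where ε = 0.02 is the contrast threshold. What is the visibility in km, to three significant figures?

V = −ln(0.02) / 3.63 = 3.912 / 3.63 = 1.0777 km.

1.08 km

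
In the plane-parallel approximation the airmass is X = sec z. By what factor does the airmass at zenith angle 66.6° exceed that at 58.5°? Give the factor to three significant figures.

1.32

X(66.6°)/X(58.5°) = sec 66.6° / sec 58.5° = cos 58.5° / cos 66.6° = 0.5225/0.3971 = 1.3156.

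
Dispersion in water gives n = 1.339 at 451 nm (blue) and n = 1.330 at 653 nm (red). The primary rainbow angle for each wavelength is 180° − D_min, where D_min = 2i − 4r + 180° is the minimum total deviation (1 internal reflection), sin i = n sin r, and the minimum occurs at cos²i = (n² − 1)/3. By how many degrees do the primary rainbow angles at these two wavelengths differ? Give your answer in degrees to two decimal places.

1.30°

At 451 nm (n = 1.339): cos²i = 0.26431 → i = 59.062°, r = 39.834°, D_min = 138.786°, rainbow angle = 41.214°.
At 653 nm (n = 1.330): cos²i = 0.25630 → i = 59.585°, r = 40.422°, D_min = 137.484°, rainbow angle = 42.516°.
Angular width = |41.214° − 42.516°| = 1.303°.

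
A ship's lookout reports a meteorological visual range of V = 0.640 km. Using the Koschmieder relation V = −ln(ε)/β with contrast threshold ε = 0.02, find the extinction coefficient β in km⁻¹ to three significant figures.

β = −ln(0.02) / V = 3.912 / 0.640 = 6.1125 km⁻¹.

6.11 km⁻¹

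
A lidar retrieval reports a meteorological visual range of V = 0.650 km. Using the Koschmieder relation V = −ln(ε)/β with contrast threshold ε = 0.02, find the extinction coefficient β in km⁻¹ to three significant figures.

6.02 km⁻¹

β = −ln(0.02) / V = 3.912 / 0.650 = 6.0185 km⁻¹.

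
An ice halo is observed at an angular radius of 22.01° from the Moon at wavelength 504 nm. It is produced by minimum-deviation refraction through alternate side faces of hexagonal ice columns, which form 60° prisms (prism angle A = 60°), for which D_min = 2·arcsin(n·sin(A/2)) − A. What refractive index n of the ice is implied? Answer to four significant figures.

Rearranging: n = sin((D_min + A)/2) / sin(A/2).
(D_min + A)/2 = (22.01° + 60°)/2 = 41.005°.
n = sin 41.005° / sin 30° = 0.6561 / 0.5000 = 1.3122.

1.312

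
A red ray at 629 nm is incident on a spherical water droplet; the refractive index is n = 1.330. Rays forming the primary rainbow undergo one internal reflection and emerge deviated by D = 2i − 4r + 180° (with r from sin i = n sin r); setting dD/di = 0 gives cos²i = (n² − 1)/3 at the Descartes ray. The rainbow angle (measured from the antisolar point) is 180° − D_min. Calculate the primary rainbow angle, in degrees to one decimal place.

42.5°

cos²i = (1.76890 − 1)/3 = 0.25630; i = arccos(0.50626) = 59.585°.
sin r = sin 59.585°/1.330 = 0.64841; r = 40.422°.
D_min = 2·59.585° − 4·40.422° + 180° = 137.484°.
Rainbow angle = 180° − D_min = 42.516°.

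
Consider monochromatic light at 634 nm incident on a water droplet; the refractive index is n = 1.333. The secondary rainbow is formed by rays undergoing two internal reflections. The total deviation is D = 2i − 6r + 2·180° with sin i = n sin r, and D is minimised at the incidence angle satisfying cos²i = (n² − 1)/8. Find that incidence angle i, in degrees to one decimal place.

71.8°

cos²i = (1.333² − 1)/8 = (1.77689 − 1)/8 = 0.09711.
cos i = 0.31163, so i = 71.843°.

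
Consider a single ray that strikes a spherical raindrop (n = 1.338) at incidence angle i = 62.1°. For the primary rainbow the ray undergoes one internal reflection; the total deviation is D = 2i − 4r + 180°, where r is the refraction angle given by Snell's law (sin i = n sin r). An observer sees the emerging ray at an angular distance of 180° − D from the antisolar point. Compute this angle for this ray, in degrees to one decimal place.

41.2°

sin r = sin 62.1° / 1.338 = 0.8838/1.338 = 0.6605; r = 41.34°.
D = 2·62.1° − 4·41.34° + 180° = 124.20° − 165.36° + 180° = 138.84°.
Angle from antisolar point = 180° − D = 41.16°.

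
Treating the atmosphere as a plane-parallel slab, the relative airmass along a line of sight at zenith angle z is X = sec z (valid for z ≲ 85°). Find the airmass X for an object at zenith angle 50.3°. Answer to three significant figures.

X = sec z = 1/cos 50.3° = 1/0.6388 = 1.5655.

1.57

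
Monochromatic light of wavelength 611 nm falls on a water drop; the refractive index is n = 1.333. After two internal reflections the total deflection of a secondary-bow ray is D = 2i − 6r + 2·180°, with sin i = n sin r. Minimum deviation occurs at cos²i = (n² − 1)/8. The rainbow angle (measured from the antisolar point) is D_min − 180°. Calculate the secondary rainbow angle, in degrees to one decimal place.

50.9°

cos²i = (1.77689 − 1)/8 = 0.09711; i = arccos(0.31163) = 71.843°.
sin r = sin 71.843°/1.333 = 0.71283; r = 45.466°.
D_min = 2·71.843° − 6·45.466° + 360° = 230.891°.
Rainbow angle = D_min − 180° = 50.891°.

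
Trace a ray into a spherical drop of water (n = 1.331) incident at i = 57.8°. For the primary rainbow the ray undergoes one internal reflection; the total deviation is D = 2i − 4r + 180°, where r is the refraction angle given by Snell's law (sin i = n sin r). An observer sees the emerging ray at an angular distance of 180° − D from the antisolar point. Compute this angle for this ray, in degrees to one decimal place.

42.3°

sin r = sin 57.8° / 1.331 = 0.8462/1.331 = 0.6358; r = 39.48°.
D = 2·57.8° − 4·39.48° + 180° = 115.60° − 157.90° + 180° = 137.70°.
Angle from antisolar point = 180° − D = 42.30°.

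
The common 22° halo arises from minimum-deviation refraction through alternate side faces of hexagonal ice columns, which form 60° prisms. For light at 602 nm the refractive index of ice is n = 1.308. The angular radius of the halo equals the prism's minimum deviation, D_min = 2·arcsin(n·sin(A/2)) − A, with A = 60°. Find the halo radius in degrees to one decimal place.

n·sin(A/2) = 1.308 × sin 30° = 1.308 × 0.5000 = 0.6540.
D_min = 2·arcsin(0.6540) − 60° = 2 × 40.844° − 60° = 21.688°.

21.7°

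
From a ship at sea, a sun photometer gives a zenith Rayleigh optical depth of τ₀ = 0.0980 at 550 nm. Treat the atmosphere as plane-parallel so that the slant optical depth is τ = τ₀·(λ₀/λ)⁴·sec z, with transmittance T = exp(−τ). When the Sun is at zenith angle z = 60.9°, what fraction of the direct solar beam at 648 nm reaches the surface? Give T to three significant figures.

sec 60.9° = 2.0562.
τ = 0.0980 × (550/648)⁴ × 2.0562 = 0.0980 × 0.5190 × 2.0562 = 0.1046.
T = exp(−0.1046) = 0.9007.

0.901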